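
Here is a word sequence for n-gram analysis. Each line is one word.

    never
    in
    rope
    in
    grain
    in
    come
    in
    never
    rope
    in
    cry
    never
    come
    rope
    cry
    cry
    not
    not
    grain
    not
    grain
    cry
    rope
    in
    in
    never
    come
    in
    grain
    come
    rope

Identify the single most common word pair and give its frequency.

"rope in", 3 times

Bigram frequencies (highest first):
  rope in: 3
  in grain: 2
  come in: 2
  in never: 2
  never come: 2
  come rope: 2
  … (17 more, each ≤ 2)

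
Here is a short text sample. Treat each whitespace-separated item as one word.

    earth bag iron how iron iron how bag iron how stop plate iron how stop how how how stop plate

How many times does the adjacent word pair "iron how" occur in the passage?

Scanning the 19 overlapping bigram windows for "iron how":
  position 3–4: iron how
  position 6–7: iron how
  position 9–10: iron how
  position 13–14: iron how

4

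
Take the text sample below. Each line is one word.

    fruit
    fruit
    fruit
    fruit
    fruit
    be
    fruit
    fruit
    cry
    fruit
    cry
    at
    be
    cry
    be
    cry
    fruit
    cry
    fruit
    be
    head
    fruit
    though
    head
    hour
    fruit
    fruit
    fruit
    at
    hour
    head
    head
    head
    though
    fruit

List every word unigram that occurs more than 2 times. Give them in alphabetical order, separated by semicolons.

be; cry; fruit; head

Unigram counts meeting the condition (more than 2 times):
  be: 4
  cry: 5
  fruit: 15
  head: 5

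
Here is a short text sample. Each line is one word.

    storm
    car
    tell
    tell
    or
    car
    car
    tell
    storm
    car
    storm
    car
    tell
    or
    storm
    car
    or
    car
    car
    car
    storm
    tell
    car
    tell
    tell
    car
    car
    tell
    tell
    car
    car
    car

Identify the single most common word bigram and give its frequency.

"car car", 6 times

Bigram frequencies (highest first):
  car car: 6
  car tell: 5
  storm car: 4
  tell tell: 3
  tell car: 3
  tell or: 2
  … (6 more, each ≤ 2)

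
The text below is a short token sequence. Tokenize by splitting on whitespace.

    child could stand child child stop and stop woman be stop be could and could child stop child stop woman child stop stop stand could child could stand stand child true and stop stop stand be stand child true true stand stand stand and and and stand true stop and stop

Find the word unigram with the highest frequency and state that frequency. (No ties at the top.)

"stop", 11 times

Unigram frequencies (highest first):
  stop: 11
  stand: 10
  child: 9
  and: 7
  could: 5
  true: 4
  … (2 more, each ≤ 3)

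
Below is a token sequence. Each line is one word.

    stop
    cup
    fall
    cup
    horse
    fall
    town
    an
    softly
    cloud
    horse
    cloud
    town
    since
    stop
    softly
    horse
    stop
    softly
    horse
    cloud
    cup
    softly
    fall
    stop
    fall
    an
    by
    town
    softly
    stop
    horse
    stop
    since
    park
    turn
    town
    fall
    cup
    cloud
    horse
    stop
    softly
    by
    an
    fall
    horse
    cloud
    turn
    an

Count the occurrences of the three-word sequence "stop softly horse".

2

Scanning the 48 overlapping trigram windows for "stop softly horse":
  position 15–17: stop softly horse
  position 18–20: stop softly horse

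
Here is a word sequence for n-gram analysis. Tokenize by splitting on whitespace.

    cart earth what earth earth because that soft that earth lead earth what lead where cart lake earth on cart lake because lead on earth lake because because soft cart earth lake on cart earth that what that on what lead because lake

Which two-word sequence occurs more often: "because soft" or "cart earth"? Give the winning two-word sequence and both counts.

"cart earth" (3 vs 1)

"because soft": 1 occurrence
"cart earth": 3 occurrences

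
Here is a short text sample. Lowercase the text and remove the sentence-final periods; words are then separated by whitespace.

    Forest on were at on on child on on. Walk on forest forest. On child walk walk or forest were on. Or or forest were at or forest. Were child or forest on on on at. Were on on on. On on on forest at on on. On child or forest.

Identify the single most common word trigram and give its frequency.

"on on on", 6 times

Trigram frequencies (highest first):
  on on on: 6
  or forest were: 3
  at on on: 2
  on on child: 2
  child or forest: 2
  forest on were: 1
  … (33 more, each ≤ 1)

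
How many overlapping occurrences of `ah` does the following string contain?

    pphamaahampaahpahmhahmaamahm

Sliding a length-2 window over the 28 characters (27 positions):
  position 7–8: ah
  position 13–14: ah
  position 16–17: ah
  position 20–21: ah
  position 26–27: ah

5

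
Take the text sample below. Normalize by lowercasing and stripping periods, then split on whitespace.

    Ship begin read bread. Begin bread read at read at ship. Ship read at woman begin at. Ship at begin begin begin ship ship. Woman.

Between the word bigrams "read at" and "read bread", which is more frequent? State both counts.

"read at" (3 vs 1)

"read at": 3 occurrences
"read bread": 1 occurrence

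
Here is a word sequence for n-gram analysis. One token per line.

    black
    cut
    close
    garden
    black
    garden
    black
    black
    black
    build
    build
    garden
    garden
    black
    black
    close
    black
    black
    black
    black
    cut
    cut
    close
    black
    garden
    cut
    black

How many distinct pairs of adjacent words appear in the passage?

15

27 tokens → 26 bigram windows in total.
Repeated bigrams (each contributes count−1 duplicates):
  black black: 6
  garden black: 3
  black cut: 2
  black garden: 2
  close black: 2
  cut close: 2
11 duplicate windows → 26 − 11 = 15 distinct.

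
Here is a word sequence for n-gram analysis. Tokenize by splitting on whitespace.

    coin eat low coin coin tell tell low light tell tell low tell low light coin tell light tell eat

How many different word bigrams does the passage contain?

20 tokens → 19 bigram windows in total.
Repeated bigrams (each contributes count−1 duplicates):
  tell low: 3
  coin tell: 2
  light tell: 2
  low light: 2
  tell tell: 2
6 duplicate windows → 19 − 6 = 13 distinct.

13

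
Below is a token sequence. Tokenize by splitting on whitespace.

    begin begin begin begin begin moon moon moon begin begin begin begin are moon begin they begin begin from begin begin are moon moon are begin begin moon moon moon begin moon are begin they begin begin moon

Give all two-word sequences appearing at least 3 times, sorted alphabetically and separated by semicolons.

Bigram counts meeting the condition (at least 3 times):
  begin begin: 11
  begin moon: 4
  moon begin: 3
  moon moon: 5

begin begin; begin moon; moon begin; moon moon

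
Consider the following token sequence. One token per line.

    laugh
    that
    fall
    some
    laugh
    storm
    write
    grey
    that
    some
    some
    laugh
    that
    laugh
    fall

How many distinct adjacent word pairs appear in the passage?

12

15 tokens → 14 bigram windows in total.
Repeated bigrams (each contributes count−1 duplicates):
  laugh that: 2
  some laugh: 2
2 duplicate windows → 14 − 2 = 12 distinct.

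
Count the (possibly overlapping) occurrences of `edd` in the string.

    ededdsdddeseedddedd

Sliding a length-3 window over the 19 characters (17 positions):
  position 3–5: edd
  position 13–15: edd
  position 17–19: edd

3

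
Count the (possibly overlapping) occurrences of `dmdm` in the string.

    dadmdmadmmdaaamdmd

Sliding a length-4 window over the 18 characters (15 positions):
  position 3–6: dmdm

1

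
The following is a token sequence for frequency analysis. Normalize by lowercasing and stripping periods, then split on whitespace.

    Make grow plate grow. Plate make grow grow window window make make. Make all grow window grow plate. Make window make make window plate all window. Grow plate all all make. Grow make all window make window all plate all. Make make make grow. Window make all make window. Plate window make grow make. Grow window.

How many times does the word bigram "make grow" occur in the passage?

Scanning the 55 overlapping bigram windows for "make grow":
  position 1–2: make grow
  position 6–7: make grow
  position 31–32: make grow
  position 43–44: make grow
  position 52–53: make grow
  position 54–55: make grow

6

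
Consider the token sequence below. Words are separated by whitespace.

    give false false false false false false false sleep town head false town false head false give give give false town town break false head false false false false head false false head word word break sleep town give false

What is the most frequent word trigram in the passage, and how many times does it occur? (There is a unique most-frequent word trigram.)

"false false false", 7 times

Trigram frequencies (highest first):
  false false false: 7
  false head false: 3
  head false false: 2
  false false head: 2
  give false false: 1
  false false sleep: 1
  … (22 more, each ≤ 1)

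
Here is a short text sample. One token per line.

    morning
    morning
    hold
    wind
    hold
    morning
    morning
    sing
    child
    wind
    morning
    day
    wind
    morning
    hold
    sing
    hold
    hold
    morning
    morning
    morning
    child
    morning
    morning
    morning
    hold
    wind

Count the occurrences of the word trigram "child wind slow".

Scanning the 25 overlapping trigram windows for "child wind slow":
  (none found)

0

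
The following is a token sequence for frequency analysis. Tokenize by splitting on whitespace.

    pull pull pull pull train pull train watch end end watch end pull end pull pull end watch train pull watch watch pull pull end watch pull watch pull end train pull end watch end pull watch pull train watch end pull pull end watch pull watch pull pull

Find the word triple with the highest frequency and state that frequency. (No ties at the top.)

Trigram frequencies (highest first):
  pull end watch: 4
  watch end pull: 3
  pull pull end: 3
  pull watch pull: 3
  pull pull pull: 2
  pull train watch: 2
  … (24 more, each ≤ 2)

"pull end watch", 4 times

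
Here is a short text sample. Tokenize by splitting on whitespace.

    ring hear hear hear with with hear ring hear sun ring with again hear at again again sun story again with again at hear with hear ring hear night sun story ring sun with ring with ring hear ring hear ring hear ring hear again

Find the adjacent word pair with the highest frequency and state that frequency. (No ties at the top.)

"ring hear", 7 times

Bigram frequencies (highest first):
  ring hear: 7
  hear ring: 5
  hear hear: 2
  hear with: 2
  with hear: 2
  ring with: 2
  … (21 more, each ≤ 2)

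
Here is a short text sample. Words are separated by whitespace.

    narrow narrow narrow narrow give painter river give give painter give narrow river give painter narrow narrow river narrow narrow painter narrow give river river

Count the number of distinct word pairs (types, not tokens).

14

25 tokens → 24 bigram windows in total.
Repeated bigrams (each contributes count−1 duplicates):
  narrow narrow: 5
  give painter: 3
  narrow give: 2
  narrow river: 2
  painter narrow: 2
  river give: 2
10 duplicate windows → 24 − 10 = 14 distinct.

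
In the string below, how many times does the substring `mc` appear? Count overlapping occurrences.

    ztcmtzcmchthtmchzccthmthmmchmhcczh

Sliding a length-2 window over the 34 characters (33 positions):
  position 8–9: mc
  position 14–15: mc
  position 26–27: mc

3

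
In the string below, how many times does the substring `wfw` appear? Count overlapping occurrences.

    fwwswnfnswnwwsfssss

Sliding a length-3 window over the 19 characters (17 positions):
  (no match at any position)

0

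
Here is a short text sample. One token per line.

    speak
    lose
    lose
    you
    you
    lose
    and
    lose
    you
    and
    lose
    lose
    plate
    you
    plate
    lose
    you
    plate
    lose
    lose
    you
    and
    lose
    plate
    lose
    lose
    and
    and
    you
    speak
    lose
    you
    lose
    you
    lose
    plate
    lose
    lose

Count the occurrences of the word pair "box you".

Scanning the 37 overlapping bigram windows for "box you":
  (none found)

0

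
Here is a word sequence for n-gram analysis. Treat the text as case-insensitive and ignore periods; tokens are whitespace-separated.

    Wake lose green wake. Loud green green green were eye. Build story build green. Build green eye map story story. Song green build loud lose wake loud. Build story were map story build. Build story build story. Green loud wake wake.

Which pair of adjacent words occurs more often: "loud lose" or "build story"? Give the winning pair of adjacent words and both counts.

"loud lose": 1 occurrence
"build story": 4 occurrences

"build story" (4 vs 1)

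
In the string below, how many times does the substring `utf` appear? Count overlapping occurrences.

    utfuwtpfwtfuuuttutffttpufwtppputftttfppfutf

4

Sliding a length-3 window over the 43 characters (41 positions):
  position 1–3: utf
  position 17–19: utf
  position 31–33: utf
  position 41–43: utf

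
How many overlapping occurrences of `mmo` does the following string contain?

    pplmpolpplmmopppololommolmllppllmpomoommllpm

2

Sliding a length-3 window over the 44 characters (42 positions):
  position 11–13: mmo
  position 22–24: mmo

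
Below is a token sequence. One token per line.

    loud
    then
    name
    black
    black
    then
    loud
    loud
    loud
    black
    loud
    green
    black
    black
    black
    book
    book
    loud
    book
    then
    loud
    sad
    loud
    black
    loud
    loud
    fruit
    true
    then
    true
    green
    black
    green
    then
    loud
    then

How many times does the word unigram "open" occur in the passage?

0

Scanning the 36 tokens for "open":
  (none found)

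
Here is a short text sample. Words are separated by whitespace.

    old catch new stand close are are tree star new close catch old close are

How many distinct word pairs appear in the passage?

13

15 tokens → 14 bigram windows in total.
Repeated bigrams (each contributes count−1 duplicates):
  close are: 2
1 duplicate windows → 14 − 1 = 13 distinct.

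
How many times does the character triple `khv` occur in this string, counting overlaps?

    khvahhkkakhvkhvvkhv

Sliding a length-3 window over the 19 characters (17 positions):
  position 1–3: khv
  position 10–12: khv
  position 13–15: khv
  position 17–19: khv

4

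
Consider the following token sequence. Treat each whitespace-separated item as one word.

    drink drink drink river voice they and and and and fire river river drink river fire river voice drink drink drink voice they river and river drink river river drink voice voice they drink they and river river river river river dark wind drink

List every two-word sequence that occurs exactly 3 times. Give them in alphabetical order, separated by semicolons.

and and; drink river; river drink; voice they

Bigram counts meeting the condition (exactly 3 times):
  and and: 3
  drink river: 3
  river drink: 3
  voice they: 3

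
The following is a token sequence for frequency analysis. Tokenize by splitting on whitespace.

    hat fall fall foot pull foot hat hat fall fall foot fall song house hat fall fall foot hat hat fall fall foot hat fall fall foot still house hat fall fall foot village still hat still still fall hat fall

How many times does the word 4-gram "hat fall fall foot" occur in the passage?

Scanning the 38 overlapping 4-gram windows for "hat fall fall foot":
  position 1–4: hat fall fall foot
  position 8–11: hat fall fall foot
  position 15–18: hat fall fall foot
  position 20–23: hat fall fall foot
  position 24–27: hat fall fall foot
  position 30–33: hat fall fall foot

6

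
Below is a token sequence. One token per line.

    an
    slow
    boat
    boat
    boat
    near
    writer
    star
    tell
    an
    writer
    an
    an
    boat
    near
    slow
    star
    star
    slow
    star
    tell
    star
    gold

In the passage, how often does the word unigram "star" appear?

Scanning the 23 tokens for "star":
  position 8: star
  position 17: star
  position 18: star
  position 20: star
  position 22: star

5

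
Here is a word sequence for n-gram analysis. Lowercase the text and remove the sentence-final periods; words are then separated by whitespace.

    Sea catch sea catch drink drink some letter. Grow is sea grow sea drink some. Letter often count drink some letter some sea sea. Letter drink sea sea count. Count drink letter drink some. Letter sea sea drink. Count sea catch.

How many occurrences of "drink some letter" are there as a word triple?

4

Scanning the 39 overlapping trigram windows for "drink some letter":
  position 6–8: drink some letter
  position 14–16: drink some letter
  position 19–21: drink some letter
  position 33–35: drink some letter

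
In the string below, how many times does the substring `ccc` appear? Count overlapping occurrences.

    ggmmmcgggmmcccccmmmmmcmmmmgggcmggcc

Sliding a length-3 window over the 35 characters (33 positions):
  position 12–14: ccc
  position 13–15: ccc
  position 14–16: ccc

3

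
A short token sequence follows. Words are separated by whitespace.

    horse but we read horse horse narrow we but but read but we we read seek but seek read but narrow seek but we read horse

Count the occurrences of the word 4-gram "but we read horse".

2

Scanning the 23 overlapping 4-gram windows for "but we read horse":
  position 2–5: but we read horse
  position 23–26: but we read horse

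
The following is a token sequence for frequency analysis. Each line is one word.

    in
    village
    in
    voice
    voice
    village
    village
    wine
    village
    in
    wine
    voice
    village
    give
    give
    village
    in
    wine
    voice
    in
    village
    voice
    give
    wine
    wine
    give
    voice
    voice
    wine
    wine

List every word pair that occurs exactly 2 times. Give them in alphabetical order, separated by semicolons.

Bigram counts meeting the condition (exactly 2 times):
  in village: 2
  in wine: 2
  voice village: 2
  voice voice: 2
  wine voice: 2
  wine wine: 2

in village; in wine; voice village; voice voice; wine voice; wine wine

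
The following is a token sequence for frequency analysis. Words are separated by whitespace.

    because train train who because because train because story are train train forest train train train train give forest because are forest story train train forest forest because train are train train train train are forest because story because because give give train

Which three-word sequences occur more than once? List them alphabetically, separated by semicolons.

are train train; train train forest; train train train

Trigram counts meeting the condition (more than once):
  are train train: 2
  train train forest: 2
  train train train: 4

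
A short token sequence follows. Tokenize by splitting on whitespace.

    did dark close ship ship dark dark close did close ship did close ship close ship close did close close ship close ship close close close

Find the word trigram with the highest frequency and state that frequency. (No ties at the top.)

Trigram frequencies (highest first):
  close ship close: 4
  close did close: 2
  did close ship: 2
  ship close ship: 2
  did dark close: 1
  dark close ship: 1
  … (12 more, each ≤ 1)

"close ship close", 4 times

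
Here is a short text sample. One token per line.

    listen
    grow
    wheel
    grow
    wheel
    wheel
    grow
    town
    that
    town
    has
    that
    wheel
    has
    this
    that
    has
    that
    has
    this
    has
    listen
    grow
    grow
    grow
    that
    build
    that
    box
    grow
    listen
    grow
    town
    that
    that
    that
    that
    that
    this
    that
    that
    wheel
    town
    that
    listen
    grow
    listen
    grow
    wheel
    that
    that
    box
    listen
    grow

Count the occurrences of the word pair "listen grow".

6

Scanning the 53 overlapping bigram windows for "listen grow":
  position 1–2: listen grow
  position 22–23: listen grow
  position 31–32: listen grow
  position 45–46: listen grow
  position 47–48: listen grow
  position 53–54: listen grow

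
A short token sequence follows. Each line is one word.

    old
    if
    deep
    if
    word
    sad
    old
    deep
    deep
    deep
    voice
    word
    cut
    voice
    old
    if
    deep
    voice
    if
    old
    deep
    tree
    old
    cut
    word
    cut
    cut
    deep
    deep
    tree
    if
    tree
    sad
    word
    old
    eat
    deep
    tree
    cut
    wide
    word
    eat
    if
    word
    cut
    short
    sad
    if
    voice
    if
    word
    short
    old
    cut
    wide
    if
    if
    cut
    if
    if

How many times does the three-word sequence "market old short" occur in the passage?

Scanning the 58 overlapping trigram windows for "market old short":
  (none found)

0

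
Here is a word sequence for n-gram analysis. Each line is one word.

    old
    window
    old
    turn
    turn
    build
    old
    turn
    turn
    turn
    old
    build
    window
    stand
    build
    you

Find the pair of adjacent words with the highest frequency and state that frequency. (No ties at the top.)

"turn turn", 3 times

Bigram frequencies (highest first):
  turn turn: 3
  old turn: 2
  old window: 1
  window old: 1
  turn build: 1
  build old: 1
  … (6 more, each ≤ 1)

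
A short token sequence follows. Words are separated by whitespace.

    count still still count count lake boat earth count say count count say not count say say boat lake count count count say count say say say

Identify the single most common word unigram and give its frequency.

Unigram frequencies (highest first):
  count: 11
  say: 8
  still: 2
  lake: 2
  boat: 2
  earth: 1
  … (1 more, each ≤ 1)

"count", 11 times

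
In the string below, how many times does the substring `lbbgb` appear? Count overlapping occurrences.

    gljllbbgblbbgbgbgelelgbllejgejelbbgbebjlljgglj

Sliding a length-5 window over the 46 characters (42 positions):
  position 5–9: lbbgb
  position 10–14: lbbgb
  position 32–36: lbbgb

3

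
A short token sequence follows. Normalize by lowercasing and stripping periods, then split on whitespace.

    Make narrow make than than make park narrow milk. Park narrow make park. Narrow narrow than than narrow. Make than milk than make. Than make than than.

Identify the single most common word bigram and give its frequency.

"make than", 4 times

Bigram frequencies (highest first):
  make than: 4
  narrow make: 3
  than than: 3
  than make: 3
  park narrow: 3
  make park: 2
  … (8 more, each ≤ 1)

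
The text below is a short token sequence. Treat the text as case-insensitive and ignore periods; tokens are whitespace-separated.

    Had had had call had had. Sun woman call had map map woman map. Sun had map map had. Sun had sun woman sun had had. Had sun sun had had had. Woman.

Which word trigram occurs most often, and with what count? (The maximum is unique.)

"had had had", 3 times

Trigram frequencies (highest first):
  had had had: 3
  had had sun: 2
  had sun woman: 2
  had map map: 2
  sun had had: 2
  had had call: 1
  … (19 more, each ≤ 1)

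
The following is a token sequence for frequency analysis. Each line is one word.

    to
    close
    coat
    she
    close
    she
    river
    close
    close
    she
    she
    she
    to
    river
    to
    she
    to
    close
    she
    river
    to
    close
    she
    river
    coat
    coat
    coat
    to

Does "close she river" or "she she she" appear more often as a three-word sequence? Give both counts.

"close she river": 3 occurrences
"she she she": 1 occurrence

"close she river" (3 vs 1)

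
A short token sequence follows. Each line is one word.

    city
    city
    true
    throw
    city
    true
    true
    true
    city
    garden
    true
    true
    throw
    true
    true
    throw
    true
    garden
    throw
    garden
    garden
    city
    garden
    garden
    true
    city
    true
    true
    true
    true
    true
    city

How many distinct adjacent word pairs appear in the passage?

14

32 tokens → 31 bigram windows in total.
Repeated bigrams (each contributes count−1 duplicates):
  true true: 8
  city true: 3
  true city: 3
  true throw: 3
  city garden: 2
  garden garden: 2
  garden true: 2
  throw true: 2
17 duplicate windows → 31 − 17 = 14 distinct.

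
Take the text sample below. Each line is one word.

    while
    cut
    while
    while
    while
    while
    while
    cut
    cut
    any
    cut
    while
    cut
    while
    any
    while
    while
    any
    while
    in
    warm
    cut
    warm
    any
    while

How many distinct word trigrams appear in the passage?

25 tokens → 23 trigram windows in total.
Repeated trigrams (each contributes count−1 duplicates):
  while while while: 3
  while any while: 2
  while cut while: 2
4 duplicate windows → 23 − 4 = 19 distinct.

19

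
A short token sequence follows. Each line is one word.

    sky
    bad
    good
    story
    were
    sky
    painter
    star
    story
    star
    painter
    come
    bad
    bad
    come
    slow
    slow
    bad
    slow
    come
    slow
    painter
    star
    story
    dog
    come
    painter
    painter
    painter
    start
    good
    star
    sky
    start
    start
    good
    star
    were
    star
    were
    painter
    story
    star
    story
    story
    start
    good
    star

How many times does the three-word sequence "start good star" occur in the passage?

Scanning the 46 overlapping trigram windows for "start good star":
  position 30–32: start good star
  position 35–37: start good star
  position 46–48: start good star

3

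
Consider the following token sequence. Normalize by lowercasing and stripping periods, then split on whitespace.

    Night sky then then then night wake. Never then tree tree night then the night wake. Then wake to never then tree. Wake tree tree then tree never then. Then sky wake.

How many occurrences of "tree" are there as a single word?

Scanning the 32 tokens for "tree":
  position 10: tree
  position 11: tree
  position 22: tree
  position 24: tree
  position 25: tree
  position 27: tree

6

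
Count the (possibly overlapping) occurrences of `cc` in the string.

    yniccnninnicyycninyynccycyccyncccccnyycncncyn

7

Sliding a length-2 window over the 45 characters (44 positions):
  position 4–5: cc
  position 22–23: cc
  position 27–28: cc
  position 31–32: cc
  position 32–33: cc
  position 33–34: cc
  position 34–35: cc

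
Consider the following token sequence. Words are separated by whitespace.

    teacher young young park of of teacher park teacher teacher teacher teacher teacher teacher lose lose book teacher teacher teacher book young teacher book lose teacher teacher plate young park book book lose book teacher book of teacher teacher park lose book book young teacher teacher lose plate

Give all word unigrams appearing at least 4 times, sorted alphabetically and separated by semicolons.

book; lose; park; teacher; young

Unigram counts meeting the condition (at least 4 times):
  book: 9
  lose: 6
  park: 4
  teacher: 19
  young: 5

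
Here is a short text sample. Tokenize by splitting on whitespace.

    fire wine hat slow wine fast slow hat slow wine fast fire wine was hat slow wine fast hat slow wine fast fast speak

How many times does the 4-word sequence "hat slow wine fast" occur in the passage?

4

Scanning the 21 overlapping 4-gram windows for "hat slow wine fast":
  position 3–6: hat slow wine fast
  position 8–11: hat slow wine fast
  position 15–18: hat slow wine fast
  position 19–22: hat slow wine fast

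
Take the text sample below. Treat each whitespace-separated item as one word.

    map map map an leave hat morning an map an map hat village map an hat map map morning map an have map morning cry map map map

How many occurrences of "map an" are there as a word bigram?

4

Scanning the 27 overlapping bigram windows for "map an":
  position 3–4: map an
  position 9–10: map an
  position 14–15: map an
  position 20–21: map an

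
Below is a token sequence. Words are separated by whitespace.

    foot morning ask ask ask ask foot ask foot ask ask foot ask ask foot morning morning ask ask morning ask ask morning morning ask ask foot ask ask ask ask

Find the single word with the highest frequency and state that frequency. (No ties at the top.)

Unigram frequencies (highest first):
  ask: 19
  foot: 6
  morning: 6

"ask", 19 times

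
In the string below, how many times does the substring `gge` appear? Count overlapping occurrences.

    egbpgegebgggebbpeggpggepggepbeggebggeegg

Sliding a length-3 window over the 40 characters (38 positions):
  position 11–13: gge
  position 21–23: gge
  position 25–27: gge
  position 31–33: gge
  position 35–37: gge

5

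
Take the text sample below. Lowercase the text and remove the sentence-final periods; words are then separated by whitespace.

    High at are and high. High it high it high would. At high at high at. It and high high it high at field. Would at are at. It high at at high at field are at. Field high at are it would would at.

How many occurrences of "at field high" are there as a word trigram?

Scanning the 43 overlapping trigram windows for "at field high":
  position 37–39: at field high

1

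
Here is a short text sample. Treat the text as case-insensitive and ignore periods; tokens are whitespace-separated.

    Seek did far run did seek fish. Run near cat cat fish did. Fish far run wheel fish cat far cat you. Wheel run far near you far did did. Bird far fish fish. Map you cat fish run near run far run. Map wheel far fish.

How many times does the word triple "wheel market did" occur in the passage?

Scanning the 45 overlapping trigram windows for "wheel market did":
  (none found)

0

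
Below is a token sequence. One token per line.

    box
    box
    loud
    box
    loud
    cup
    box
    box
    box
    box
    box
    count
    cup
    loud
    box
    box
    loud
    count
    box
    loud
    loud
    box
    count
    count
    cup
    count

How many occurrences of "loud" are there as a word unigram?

6

Scanning the 26 tokens for "loud":
  position 3: loud
  position 5: loud
  position 14: loud
  position 17: loud
  position 20: loud
  position 21: loud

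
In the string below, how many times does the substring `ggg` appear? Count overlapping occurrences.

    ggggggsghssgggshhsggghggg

Sliding a length-3 window over the 25 characters (23 positions):
  position 1–3: ggg
  position 2–4: ggg
  position 3–5: ggg
  position 4–6: ggg
  position 12–14: ggg
  position 19–21: ggg
  position 23–25: ggg

7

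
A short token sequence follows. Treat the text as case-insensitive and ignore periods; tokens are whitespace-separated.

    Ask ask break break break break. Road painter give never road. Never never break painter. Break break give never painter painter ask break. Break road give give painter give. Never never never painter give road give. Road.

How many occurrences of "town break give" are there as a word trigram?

0

Scanning the 35 overlapping trigram windows for "town break give":
  (none found)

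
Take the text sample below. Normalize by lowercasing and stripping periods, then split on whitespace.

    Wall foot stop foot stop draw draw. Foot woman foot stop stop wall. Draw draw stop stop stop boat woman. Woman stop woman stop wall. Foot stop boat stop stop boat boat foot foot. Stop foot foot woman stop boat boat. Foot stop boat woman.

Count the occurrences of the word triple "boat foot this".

Scanning the 43 overlapping trigram windows for "boat foot this":
  (none found)

0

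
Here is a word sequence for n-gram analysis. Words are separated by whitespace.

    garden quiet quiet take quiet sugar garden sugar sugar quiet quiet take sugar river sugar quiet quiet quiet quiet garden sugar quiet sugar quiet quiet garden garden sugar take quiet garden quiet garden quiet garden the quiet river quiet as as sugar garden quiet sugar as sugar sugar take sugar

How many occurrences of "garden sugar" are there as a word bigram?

3

Scanning the 49 overlapping bigram windows for "garden sugar":
  position 7–8: garden sugar
  position 20–21: garden sugar
  position 27–28: garden sugar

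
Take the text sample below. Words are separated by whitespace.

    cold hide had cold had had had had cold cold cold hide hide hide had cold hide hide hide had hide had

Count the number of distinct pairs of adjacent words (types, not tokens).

8

22 tokens → 21 bigram windows in total.
Repeated bigrams (each contributes count−1 duplicates):
  hide had: 4
  hide hide: 4
  cold hide: 3
  had cold: 3
  had had: 3
  cold cold: 2
13 duplicate windows → 21 − 13 = 8 distinct.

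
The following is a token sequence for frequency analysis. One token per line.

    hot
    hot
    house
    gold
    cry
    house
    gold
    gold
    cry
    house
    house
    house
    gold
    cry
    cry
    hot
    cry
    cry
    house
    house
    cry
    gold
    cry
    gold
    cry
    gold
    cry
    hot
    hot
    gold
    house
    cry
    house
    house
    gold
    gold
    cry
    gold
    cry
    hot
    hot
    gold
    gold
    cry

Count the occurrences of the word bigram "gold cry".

9

Scanning the 43 overlapping bigram windows for "gold cry":
  position 4–5: gold cry
  position 8–9: gold cry
  position 13–14: gold cry
  position 22–23: gold cry
  position 24–25: gold cry
  position 26–27: gold cry
  position 36–37: gold cry
  position 38–39: gold cry
  position 43–44: gold cry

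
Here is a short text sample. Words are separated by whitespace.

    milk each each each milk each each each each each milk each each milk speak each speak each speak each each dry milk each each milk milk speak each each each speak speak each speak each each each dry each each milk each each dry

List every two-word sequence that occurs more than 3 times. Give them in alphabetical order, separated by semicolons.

each each; each milk; each speak; milk each; speak each

Bigram counts meeting the condition (more than 3 times):
  each each: 15
  each milk: 5
  each speak: 4
  milk each: 5
  speak each: 6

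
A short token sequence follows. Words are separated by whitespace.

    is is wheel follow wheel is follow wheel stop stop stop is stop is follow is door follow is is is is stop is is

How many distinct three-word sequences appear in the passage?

25 tokens → 23 trigram windows in total.
Repeated trigrams (each contributes count−1 duplicates):
  is is is: 2
  is stop is: 2
2 duplicate windows → 23 − 2 = 21 distinct.

21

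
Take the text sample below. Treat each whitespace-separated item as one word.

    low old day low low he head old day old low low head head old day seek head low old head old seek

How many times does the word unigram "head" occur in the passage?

5

Scanning the 23 tokens for "head":
  position 7: head
  position 13: head
  position 14: head
  position 18: head
  position 21: head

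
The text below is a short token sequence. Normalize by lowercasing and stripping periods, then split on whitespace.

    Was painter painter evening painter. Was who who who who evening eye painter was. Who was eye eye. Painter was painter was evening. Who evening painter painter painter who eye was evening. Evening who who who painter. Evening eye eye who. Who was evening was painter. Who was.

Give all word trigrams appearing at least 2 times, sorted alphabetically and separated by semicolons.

eye painter was; painter was who; who who who

Trigram counts meeting the condition (at least 2 times):
  eye painter was: 2
  painter was who: 2
  who who who: 3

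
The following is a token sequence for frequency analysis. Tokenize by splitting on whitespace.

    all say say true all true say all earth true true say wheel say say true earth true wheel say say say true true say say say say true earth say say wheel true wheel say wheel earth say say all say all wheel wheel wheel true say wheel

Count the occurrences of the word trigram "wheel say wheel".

1

Scanning the 47 overlapping trigram windows for "wheel say wheel":
  position 35–37: wheel say wheel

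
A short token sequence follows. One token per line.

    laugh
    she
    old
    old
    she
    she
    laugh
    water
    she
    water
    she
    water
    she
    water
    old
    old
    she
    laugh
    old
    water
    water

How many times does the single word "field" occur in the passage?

Scanning the 21 tokens for "field":
  (none found)

0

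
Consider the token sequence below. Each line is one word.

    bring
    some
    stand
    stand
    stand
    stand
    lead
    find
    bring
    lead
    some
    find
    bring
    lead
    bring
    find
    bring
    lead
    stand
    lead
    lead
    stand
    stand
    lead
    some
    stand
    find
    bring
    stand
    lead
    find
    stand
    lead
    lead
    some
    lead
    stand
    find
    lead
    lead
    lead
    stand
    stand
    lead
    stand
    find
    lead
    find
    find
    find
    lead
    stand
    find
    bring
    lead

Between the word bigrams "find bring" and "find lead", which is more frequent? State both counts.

"find bring" (5 vs 3)

"find bring": 5 occurrences
"find lead": 3 occurrences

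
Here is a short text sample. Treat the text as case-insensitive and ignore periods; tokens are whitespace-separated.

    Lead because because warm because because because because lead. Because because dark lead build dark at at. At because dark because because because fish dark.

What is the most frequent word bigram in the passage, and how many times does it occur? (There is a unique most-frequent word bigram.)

Bigram frequencies (highest first):
  because because: 7
  lead because: 2
  because dark: 2
  at at: 2
  because warm: 1
  warm because: 1
  … (9 more, each ≤ 1)

"because because", 7 times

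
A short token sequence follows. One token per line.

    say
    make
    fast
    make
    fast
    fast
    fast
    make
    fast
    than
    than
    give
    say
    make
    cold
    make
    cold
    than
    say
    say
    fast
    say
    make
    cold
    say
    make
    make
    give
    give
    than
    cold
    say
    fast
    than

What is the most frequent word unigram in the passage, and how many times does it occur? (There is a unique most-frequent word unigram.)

Unigram frequencies (highest first):
  make: 8
  say: 7
  fast: 7
  than: 5
  cold: 4
  give: 3

"make", 8 times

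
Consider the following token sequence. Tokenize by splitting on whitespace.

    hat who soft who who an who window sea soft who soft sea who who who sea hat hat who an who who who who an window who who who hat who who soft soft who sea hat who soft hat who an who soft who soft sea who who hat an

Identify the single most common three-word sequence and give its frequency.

"who who who", 4 times

Trigram frequencies (highest first):
  who who who: 4
  who an who: 3
  hat who soft: 2
  who soft who: 2
  who who an: 2
  soft who soft: 2
  … (29 more, each ≤ 2)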